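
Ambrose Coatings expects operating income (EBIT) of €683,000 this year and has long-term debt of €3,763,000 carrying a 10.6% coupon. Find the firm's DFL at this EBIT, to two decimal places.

2.40

Annual interest charges come to €398,878.00.
Degree of financial leverage = EBIT / (EBIT − interest) = €683,000 / €284,122.00 = 2.4039.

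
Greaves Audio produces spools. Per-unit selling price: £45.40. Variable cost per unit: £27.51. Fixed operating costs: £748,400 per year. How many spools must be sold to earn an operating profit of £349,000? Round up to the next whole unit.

Each unit contributes £45.40 − £27.51 = £17.89.
Units = (FC + target) / CM = (£748,400 + £349,000) / £17.89 = 61,341.53, so 61,342 spools.

61,342 spools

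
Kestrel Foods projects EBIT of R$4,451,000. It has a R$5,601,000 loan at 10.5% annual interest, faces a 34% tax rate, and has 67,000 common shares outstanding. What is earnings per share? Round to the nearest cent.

Pre-tax income = R$4,451,000 − R$588,105.00 = R$3,862,895.00.
After tax at 34%: net income = R$3,862,895.00 × 0.66 = R$2,549,510.70.
EPS = R$2,549,510.70 ÷ 67,000 = R$38.05.

R$38.05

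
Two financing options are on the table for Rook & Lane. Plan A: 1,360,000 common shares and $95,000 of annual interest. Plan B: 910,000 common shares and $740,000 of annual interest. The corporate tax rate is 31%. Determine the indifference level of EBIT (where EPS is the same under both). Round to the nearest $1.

$2,044,333

Set EPS_A = EPS_B: (EBIT − $95,000)(1 − 0.31) ÷ 1,360,000 = (EBIT − $740,000)(1 − 0.31) ÷ 910,000.
The (1 − t) factor cancels: (EBIT − 95,000) × 910,000 = (EBIT − 740,000) × 1,360,000.
Solving, EBIT = (740,000·1,360,000 − 95,000·910,000) / (1,360,000 − 910,000) = 919,950,000,000 / 450,000 = 2,044,333.33.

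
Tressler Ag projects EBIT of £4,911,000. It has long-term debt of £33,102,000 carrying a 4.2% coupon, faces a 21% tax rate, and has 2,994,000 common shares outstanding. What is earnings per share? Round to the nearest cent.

Interest = £1,390,284.00, so EBT = £4,911,000 − £1,390,284.00 = £3,520,716.00.
After tax at 21%: net income = £3,520,716.00 × 0.79 = £2,781,365.64.
Per share: £2,781,365.64 / 2,994,000 shares = £0.93.

£0.93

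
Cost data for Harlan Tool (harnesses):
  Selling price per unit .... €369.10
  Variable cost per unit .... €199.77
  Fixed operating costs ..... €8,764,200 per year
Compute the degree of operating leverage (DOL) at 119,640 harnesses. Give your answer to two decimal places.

1.76

Contribution at this volume is 119,640 × €169.33 = €20,258,641.20.
EBIT = €20,258,641.20 − €8,764,200 = €11,494,441.20.
So DOL = total CM / EBIT = €20,258,641.20 / €11,494,441.20 = 1.7625.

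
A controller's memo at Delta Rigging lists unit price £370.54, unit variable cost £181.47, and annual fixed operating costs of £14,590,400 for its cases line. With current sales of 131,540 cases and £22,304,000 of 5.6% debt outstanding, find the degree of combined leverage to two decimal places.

2.75

Contribution at this volume is 131,540 × £189.07 = £24,870,267.80.
Operating income = contribution − fixed costs = £24,870,267.80 − £14,590,400 = £10,279,867.80. Interest = £1,249,024.00, so EBIT − I = £9,030,843.80.
Degree of total leverage = total CM / (EBIT − interest) = £24,870,267.80 / £9,030,843.80 = 2.7539.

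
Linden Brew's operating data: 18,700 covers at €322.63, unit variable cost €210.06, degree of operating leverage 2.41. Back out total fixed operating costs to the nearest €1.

€1,231,591

At 18,700 units, contribution = 18,700 × €112.57 = €2,105,059.00.
DOL = contribution / EBIT, so EBIT = €2,105,059.00 / 2.41 = €873,468.46.
And FC = contribution − EBIT = €2,105,059.00 − €873,468.46 = €1,231,591.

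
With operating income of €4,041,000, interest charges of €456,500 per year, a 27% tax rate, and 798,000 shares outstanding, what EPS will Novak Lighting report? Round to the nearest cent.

€3.28

Interest = €456,500.00, so EBT = €4,041,000 − €456,500.00 = €3,584,500.00.
After tax at 27%: net income = €3,584,500.00 × 0.73 = €2,616,685.00.
Per share: €2,616,685.00 / 798,000 shares = €3.28.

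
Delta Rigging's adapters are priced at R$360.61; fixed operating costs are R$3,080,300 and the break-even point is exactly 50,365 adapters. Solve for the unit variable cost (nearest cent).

R$299.45

At break-even, FC = Q × (P − VC), so P − VC = R$3,080,300 ÷ 50,365 = R$61.1595.
Variable cost per unit = R$360.61 − R$61.1595 = R$299.45.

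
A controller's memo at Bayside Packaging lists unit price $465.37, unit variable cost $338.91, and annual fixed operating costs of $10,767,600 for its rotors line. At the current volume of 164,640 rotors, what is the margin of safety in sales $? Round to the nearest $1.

Each unit contributes $465.37 − $338.91 = $126.46. Break-even units = $10,767,600 ÷ $126.46 = 85,146.29; break-even revenue = 85,146.29 × $465.37 = $39,624,529.59.
Actual sales revenue = 164,640 × $465.37 = $76,618,516.80.
Margin of safety = $76,618,516.80 − $39,624,529.59 = $36,993,987.

$36,993,987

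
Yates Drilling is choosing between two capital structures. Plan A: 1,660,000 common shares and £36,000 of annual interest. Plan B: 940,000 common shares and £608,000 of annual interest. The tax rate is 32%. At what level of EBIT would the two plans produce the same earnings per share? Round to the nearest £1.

Set EPS_A = EPS_B: (EBIT − £36,000)(1 − 0.32) ÷ 1,660,000 = (EBIT − £608,000)(1 − 0.32) ÷ 940,000.
The (1 − t) factor cancels: (EBIT − 36,000) × 940,000 = (EBIT − 608,000) × 1,660,000.
EBIT × (1,660,000 − 940,000) = 608,000 × 1,660,000 − 36,000 × 940,000 = 975,440,000,000, so EBIT = 975,440,000,000 ÷ 720,000 = 1,354,777.78.

£1,354,778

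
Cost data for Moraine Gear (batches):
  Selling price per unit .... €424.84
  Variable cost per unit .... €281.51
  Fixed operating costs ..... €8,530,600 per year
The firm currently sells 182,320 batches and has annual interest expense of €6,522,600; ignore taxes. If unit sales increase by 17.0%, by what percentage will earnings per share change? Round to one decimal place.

+40.1%

Total contribution margin = 182,320 × €143.33 = €26,131,925.60.
EBIT = €26,131,925.60 − €8,530,600 = €17,601,325.60.
After interest of €6,522,600.00, pre-tax earnings = €11,078,725.60.
Degree of combined leverage = contribution ÷ (EBIT − I) = €26,131,925.60 ÷ €11,078,725.60 = 2.3587.
EPS therefore changes by 2.3587 × (+17.0%) = +40.1%.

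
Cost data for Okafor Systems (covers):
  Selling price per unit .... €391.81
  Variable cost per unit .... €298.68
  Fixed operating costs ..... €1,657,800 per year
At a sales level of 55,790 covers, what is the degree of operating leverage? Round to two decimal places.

At 55,790 units, contribution = 55,790 × €93.13 = €5,195,722.70.
Subtracting fixed costs: EBIT = €5,195,722.70 − €1,657,800 = €3,537,922.70.
So DOL = total CM / EBIT = €5,195,722.70 / €3,537,922.70 = 1.4686.

1.47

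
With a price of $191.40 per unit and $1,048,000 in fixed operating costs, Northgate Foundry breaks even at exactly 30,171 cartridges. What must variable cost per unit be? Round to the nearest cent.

Contribution per unit must be FC / Q = $1,048,000 / 30,171 = $34.7353.
Variable cost per unit = $191.40 − $34.7353 = $156.66.

$156.66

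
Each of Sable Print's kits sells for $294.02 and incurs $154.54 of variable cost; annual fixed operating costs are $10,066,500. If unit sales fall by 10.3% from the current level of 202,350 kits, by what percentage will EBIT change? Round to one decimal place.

At 202,350 units, contribution = 202,350 × $139.48 = $28,223,778.00.
Operating income = contribution − fixed costs = $28,223,778.00 − $10,066,500 = $18,157,278.00.
So DOL = total CM / EBIT = $28,223,778.00 / $18,157,278.00 = 1.5544.
Operating income changes by 1.5544 × -10.3% = -16.0%.

-16.0%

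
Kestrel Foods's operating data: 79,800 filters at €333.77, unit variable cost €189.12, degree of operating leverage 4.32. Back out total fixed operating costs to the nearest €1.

€8,871,063

Total contribution margin = 79,800 × €144.65 = €11,543,070.00.
Since DOL = CM ÷ EBIT, EBIT = €11,543,070.00 ÷ 4.32 = €2,672,006.94.
Fixed costs = CM − EBIT = €11,543,070.00 − €2,672,006.94 = €8,871,063.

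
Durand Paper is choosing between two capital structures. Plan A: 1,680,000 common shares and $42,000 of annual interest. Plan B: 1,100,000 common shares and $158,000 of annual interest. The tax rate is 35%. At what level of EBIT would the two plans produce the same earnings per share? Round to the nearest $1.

At indifference, (EBIT − 42,000)(1 − t)/1,680,000 = (EBIT − 158,000)(1 − t)/1,100,000.
Cancelling (1 − t) and cross-multiplying: 1,100,000·(EBIT − 42,000) = 1,680,000·(EBIT − 158,000).
EBIT × (1,680,000 − 1,100,000) = 158,000 × 1,680,000 − 42,000 × 1,100,000 = 219,240,000,000, so EBIT = 219,240,000,000 ÷ 580,000 = 378,000.00.

$378,000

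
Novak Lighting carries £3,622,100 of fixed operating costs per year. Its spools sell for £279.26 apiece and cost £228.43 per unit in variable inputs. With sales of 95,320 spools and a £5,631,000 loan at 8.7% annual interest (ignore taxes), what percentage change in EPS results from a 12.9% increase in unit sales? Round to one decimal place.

+85.3%

At 95,320 units, contribution = 95,320 × £50.83 = £4,845,115.60.
Subtracting fixed costs: EBIT = £4,845,115.60 − £3,622,100 = £1,223,015.60.
After interest of £489,897.00, pre-tax earnings = £733,118.60.
DCL = total CM / (EBIT − I) = £4,845,115.60 / £733,118.60 = 6.6089.
EPS therefore changes by 6.6089 × (+12.9%) = +85.3%.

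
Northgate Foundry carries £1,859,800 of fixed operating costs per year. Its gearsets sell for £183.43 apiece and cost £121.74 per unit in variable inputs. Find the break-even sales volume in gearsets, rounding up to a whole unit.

30,148 gearsets

Each unit contributes £183.43 − £121.74 = £61.69.
Break-even volume = fixed costs ÷ CM per unit = £1,859,800 ÷ £61.69 = 30,147.51, so 30,148 gearsets.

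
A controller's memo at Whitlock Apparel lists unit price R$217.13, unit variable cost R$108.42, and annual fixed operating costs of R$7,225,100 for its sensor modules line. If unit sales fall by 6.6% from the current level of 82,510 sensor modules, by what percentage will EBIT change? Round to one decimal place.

-33.9%

Contribution at this volume is 82,510 × R$108.71 = R$8,969,662.10.
Operating income = contribution − fixed costs = R$8,969,662.10 − R$7,225,100 = R$1,744,562.10.
DOL = contribution ÷ EBIT = R$8,969,662.10 ÷ R$1,744,562.10 = 5.1415.
Operating income changes by 5.1415 × -6.6% = -33.9%.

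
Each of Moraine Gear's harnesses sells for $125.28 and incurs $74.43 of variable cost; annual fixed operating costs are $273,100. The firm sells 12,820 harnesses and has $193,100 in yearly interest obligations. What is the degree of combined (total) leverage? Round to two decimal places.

3.51

Total contribution margin = 12,820 × $50.85 = $651,897.00.
Operating income = contribution − fixed costs = $651,897.00 − $273,100 = $378,797.00. Interest = $193,100.00.
DOL = $651,897.00 ÷ $378,797.00 = 1.7210; DFL = $378,797.00 ÷ $185,697.00 = 2.0399.
DCL = DOL × DFL = 1.7210 × 2.0399 = 3.5107.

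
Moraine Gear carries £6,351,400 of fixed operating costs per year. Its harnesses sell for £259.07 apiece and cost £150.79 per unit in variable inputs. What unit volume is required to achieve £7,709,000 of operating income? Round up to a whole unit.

129,853 harnesses

Unit CM = price − variable cost = £259.07 − £150.79 = £108.28.
Units = (FC + target) / CM = (£6,351,400 + £7,709,000) / £108.28 = 129,852.23, so 129,853 harnesses.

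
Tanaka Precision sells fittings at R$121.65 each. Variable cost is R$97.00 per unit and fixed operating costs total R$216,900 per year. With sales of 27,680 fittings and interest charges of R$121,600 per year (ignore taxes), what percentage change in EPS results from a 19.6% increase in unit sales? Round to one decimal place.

+38.9%

At 27,680 units, contribution = 27,680 × R$24.65 = R$682,312.00.
Subtracting fixed costs: EBIT = R$682,312.00 − R$216,900 = R$465,412.00.
After interest of R$121,600.00, pre-tax earnings = R$343,812.00.
Degree of combined leverage = contribution ÷ (EBIT − I) = R$682,312.00 ÷ R$343,812.00 = 1.9845.
%ΔEPS = DCL × %ΔSales = 1.9845 × +19.6% = +38.9%.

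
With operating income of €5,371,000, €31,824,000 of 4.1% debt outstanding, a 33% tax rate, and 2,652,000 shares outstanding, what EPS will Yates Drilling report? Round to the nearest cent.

Pre-tax income = €5,371,000 − €1,304,784.00 = €4,066,216.00.
After tax at 33%: net income = €4,066,216.00 × 0.67 = €2,724,364.72.
EPS = €2,724,364.72 ÷ 2,652,000 = €1.03.

€1.03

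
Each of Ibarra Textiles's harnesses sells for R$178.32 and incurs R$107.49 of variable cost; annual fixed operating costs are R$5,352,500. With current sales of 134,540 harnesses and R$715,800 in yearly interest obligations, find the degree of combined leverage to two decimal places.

2.75

At 134,540 units, contribution = 134,540 × R$70.83 = R$9,529,468.20.
Operating income = contribution − fixed costs = R$9,529,468.20 − R$5,352,500 = R$4,176,968.20. Interest = R$715,800.00, so EBIT − I = R$3,461,168.20.
DCL = contribution ÷ (EBIT − I) = R$9,529,468.20 ÷ R$3,461,168.20 = 2.7533.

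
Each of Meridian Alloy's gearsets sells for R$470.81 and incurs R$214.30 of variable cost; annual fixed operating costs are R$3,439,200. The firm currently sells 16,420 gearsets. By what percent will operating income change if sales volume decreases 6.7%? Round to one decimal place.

Total contribution margin = 16,420 × R$256.51 = R$4,211,894.20.
Operating income = contribution − fixed costs = R$4,211,894.20 − R$3,439,200 = R$772,694.20.
DOL = contribution ÷ EBIT = R$4,211,894.20 ÷ R$772,694.20 = 5.4509.
So EBIT moves 5.4509 × (-6.7%) = -36.5%.

-36.5%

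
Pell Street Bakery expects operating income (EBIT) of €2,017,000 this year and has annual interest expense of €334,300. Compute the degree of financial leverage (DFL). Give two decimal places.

1.20

Interest = €334,300.00.
DFL = EBIT ÷ (EBIT − I) = €2,017,000 ÷ (€2,017,000 − €334,300.00) = €2,017,000 ÷ €1,682,700.00 = 1.1987.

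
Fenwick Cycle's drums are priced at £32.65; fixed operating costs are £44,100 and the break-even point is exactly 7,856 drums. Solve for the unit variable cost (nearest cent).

Contribution per unit must be FC / Q = £44,100 / 7,856 = £5.6135.
Hence VC = price − CM = £32.65 − £5.6135 = £27.04.

£27.04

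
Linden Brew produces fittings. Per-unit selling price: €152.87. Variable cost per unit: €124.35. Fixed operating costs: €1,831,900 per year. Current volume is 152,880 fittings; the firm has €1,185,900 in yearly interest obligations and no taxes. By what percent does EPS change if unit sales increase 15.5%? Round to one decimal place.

Contribution at this volume is 152,880 × €28.52 = €4,360,137.60.
EBIT = €4,360,137.60 − €1,831,900 = €2,528,237.60.
Interest = €1,185,900.00, so EBIT − I = €1,342,337.60.
DCL = total CM / (EBIT − I) = €4,360,137.60 / €1,342,337.60 = 3.2482.
%ΔEPS = DCL × %ΔSales = 3.2482 × +15.5% = +50.3%.

+50.3%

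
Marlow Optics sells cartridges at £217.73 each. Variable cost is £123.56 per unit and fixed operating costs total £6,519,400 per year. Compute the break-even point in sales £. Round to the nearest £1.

£15,073,473

Contribution margin per unit = £217.73 − £123.56 = £94.17, a CM ratio of £94.17 ÷ £217.73 = 0.4325.
Break-even sales = FC ÷ CM ratio = £6,519,400 × £217.73 / £94.17 = £15,073,473.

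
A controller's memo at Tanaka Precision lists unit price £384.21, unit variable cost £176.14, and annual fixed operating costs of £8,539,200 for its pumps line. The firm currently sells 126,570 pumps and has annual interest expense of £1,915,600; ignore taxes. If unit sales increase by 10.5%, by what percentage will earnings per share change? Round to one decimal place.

+17.4%

Total contribution margin = 126,570 × £208.07 = £26,335,419.90.
Subtracting fixed costs: EBIT = £26,335,419.90 − £8,539,200 = £17,796,219.90.
Interest = £1,915,600.00, so EBIT − I = £15,880,619.90.
DCL = total CM / (EBIT − I) = £26,335,419.90 / £15,880,619.90 = 1.6583.
EPS therefore changes by 1.6583 × (+10.5%) = +17.4%.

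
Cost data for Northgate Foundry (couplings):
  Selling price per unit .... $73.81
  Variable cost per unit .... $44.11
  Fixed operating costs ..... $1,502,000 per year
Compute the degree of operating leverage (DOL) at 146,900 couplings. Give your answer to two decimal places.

1.53

Contribution at this volume is 146,900 × $29.70 = $4,362,930.00.
Subtracting fixed costs: EBIT = $4,362,930.00 − $1,502,000 = $2,860,930.00.
So DOL = total CM / EBIT = $4,362,930.00 / $2,860,930.00 = 1.5250.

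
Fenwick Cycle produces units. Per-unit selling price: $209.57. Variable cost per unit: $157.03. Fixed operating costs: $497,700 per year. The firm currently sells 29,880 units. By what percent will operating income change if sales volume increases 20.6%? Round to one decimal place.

+30.2%

Total contribution margin = 29,880 × $52.54 = $1,569,895.20.
EBIT = $1,569,895.20 − $497,700 = $1,072,195.20.
Degree of operating leverage = $1,569,895.20 / $1,072,195.20 = 1.4642.
%ΔEBIT = DOL × %ΔSales = 1.4642 × +20.6% = +30.2%.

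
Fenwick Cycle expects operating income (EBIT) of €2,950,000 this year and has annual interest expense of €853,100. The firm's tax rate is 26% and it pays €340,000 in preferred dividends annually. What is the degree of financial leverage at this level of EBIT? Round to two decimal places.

Annual interest charges come to €853,100.00.
Pre-tax preferred-dividend burden = €340,000 ÷ (1 − 0.26) = €459,459.46.
DFL = EBIT ÷ [EBIT − I − D_p/(1−t)] = €2,950,000 ÷ [€2,950,000 − €853,100.00 − €459,459.46] = €2,950,000 ÷ €1,637,440.54 = 1.8016.

1.80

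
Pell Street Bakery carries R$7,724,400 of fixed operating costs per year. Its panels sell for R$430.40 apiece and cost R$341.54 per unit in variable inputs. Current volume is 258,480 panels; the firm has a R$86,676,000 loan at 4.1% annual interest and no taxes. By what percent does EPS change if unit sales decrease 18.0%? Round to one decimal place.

-35.4%

Contribution at this volume is 258,480 × R$88.86 = R$22,968,532.80.
Operating income = contribution − fixed costs = R$22,968,532.80 − R$7,724,400 = R$15,244,132.80.
After interest of R$3,553,716.00, pre-tax earnings = R$11,690,416.80.
DCL = total CM / (EBIT − I) = R$22,968,532.80 / R$11,690,416.80 = 1.9647.
%ΔEPS = DCL × %ΔSales = 1.9647 × -18.0% = -35.4%.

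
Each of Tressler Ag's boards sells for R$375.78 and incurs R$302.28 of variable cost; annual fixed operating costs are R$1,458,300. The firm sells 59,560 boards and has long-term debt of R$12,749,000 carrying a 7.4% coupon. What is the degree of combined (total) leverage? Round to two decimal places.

Total contribution margin = 59,560 × R$73.50 = R$4,377,660.00.
EBIT = R$4,377,660.00 − R$1,458,300 = R$2,919,360.00. Interest = R$943,426.00, so EBIT − I = R$1,975,934.00.
Degree of total leverage = total CM / (EBIT − interest) = R$4,377,660.00 / R$1,975,934.00 = 2.2155.

2.22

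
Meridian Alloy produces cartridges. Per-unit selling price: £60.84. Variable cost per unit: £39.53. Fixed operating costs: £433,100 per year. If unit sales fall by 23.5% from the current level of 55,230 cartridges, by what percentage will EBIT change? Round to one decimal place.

-37.2%

Total contribution margin = 55,230 × £21.31 = £1,176,951.30.
Subtracting fixed costs: EBIT = £1,176,951.30 − £433,100 = £743,851.30.
So DOL = total CM / EBIT = £1,176,951.30 / £743,851.30 = 1.5822.
%ΔEBIT = DOL × %ΔSales = 1.5822 × -23.5% = -37.2%.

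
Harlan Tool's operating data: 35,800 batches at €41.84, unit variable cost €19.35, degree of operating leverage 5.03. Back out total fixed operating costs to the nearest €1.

€645,074

Total contribution margin = 35,800 × €22.49 = €805,142.00.
Since DOL = CM ÷ EBIT, EBIT = €805,142.00 ÷ 5.03 = €160,067.99.
And FC = contribution − EBIT = €805,142.00 − €160,067.99 = €645,074.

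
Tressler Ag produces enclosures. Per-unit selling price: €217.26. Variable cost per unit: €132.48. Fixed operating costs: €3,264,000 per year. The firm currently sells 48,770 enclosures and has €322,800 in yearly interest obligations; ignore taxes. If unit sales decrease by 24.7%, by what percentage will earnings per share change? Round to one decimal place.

At 48,770 units, contribution = 48,770 × €84.78 = €4,134,720.60.
Operating income = contribution − fixed costs = €4,134,720.60 − €3,264,000 = €870,720.60.
After interest of €322,800.00, pre-tax earnings = €547,920.60.
Degree of combined leverage = contribution ÷ (EBIT − I) = €4,134,720.60 ÷ €547,920.60 = 7.5462.
EPS therefore changes by 7.5462 × (-24.7%) = -186.4%.

-186.4%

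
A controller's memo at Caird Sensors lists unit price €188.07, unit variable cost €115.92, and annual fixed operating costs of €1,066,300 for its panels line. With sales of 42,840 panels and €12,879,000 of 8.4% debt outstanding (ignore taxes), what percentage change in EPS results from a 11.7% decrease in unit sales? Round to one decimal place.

At 42,840 units, contribution = 42,840 × €72.15 = €3,090,906.00.
Subtracting fixed costs: EBIT = €3,090,906.00 − €1,066,300 = €2,024,606.00.
Interest = €1,081,836.00, so EBIT − I = €942,770.00.
Degree of combined leverage = contribution ÷ (EBIT − I) = €3,090,906.00 ÷ €942,770.00 = 3.2785.
%ΔEPS = DCL × %ΔSales = 3.2785 × -11.7% = -38.4%.

-38.4%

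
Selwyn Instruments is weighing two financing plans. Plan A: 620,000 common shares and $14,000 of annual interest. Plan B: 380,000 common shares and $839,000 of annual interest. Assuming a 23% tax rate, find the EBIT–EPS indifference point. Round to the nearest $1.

$2,145,250

At indifference, (EBIT − 14,000)(1 − t)/620,000 = (EBIT − 839,000)(1 − t)/380,000.
Cancelling (1 − t) and cross-multiplying: 380,000·(EBIT − 14,000) = 620,000·(EBIT − 839,000).
Solving, EBIT = (839,000·620,000 − 14,000·380,000) / (620,000 − 380,000) = 514,860,000,000 / 240,000 = 2,145,250.00.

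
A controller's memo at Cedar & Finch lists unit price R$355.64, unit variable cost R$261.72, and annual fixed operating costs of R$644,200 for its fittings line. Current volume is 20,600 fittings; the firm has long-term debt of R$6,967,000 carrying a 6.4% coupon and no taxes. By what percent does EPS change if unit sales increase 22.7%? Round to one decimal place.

At 20,600 units, contribution = 20,600 × R$93.92 = R$1,934,752.00.
Subtracting fixed costs: EBIT = R$1,934,752.00 − R$644,200 = R$1,290,552.00.
Interest = R$445,888.00, so EBIT − I = R$844,664.00.
Degree of combined leverage = contribution ÷ (EBIT − I) = R$1,934,752.00 ÷ R$844,664.00 = 2.2906.
%ΔEPS = DCL × %ΔSales = 2.2906 × +22.7% = +52.0%.

+52.0%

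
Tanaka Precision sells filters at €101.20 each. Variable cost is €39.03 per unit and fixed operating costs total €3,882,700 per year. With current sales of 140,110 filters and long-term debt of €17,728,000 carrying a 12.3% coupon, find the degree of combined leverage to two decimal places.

3.29

Total contribution margin = 140,110 × €62.17 = €8,710,638.70.
Operating income = contribution − fixed costs = €8,710,638.70 − €3,882,700 = €4,827,938.70. Interest = €2,180,544.00.
DOL = €8,710,638.70 ÷ €4,827,938.70 = 1.8042; DFL = €4,827,938.70 ÷ €2,647,394.70 = 1.8237.
Combined leverage = 1.8042 × 1.8237 = 3.2903.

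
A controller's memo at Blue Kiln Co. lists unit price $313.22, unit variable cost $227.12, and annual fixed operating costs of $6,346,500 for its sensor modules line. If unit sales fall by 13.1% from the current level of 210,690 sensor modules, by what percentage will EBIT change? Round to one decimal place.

-20.1%

Contribution at this volume is 210,690 × $86.10 = $18,140,409.00.
Subtracting fixed costs: EBIT = $18,140,409.00 − $6,346,500 = $11,793,909.00.
So DOL = total CM / EBIT = $18,140,409.00 / $11,793,909.00 = 1.5381.
%ΔEBIT = DOL × %ΔSales = 1.5381 × -13.1% = -20.1%.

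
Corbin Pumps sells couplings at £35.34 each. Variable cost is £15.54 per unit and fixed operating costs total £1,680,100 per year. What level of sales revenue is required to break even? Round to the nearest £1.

Contribution margin per unit = £35.34 − £15.54 = £19.80, a CM ratio of £19.80 ÷ £35.34 = 0.5603.
Break-even sales = FC ÷ CM ratio = £1,680,100 × £35.34 / £19.80 = £2,998,724.

£2,998,724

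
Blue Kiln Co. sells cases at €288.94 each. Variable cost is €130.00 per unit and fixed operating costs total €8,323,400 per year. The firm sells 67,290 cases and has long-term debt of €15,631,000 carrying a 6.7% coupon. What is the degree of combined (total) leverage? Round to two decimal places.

Contribution at this volume is 67,290 × €158.94 = €10,695,072.60.
Operating income = contribution − fixed costs = €10,695,072.60 − €8,323,400 = €2,371,672.60. Interest = €1,047,277.00.
DOL = €10,695,072.60 ÷ €2,371,672.60 = 4.5095; DFL = €2,371,672.60 ÷ €1,324,395.60 = 1.7908.
Combined leverage = 4.5095 × 1.7908 = 8.0756.

8.08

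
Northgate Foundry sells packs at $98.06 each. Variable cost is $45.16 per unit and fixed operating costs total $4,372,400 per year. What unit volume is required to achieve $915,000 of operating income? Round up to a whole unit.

Unit CM = price − variable cost = $98.06 − $45.16 = $52.90.
Units = (FC + target) / CM = ($4,372,400 + $915,000) / $52.90 = 99,950.85, so 99,951 packs.

99,951 packs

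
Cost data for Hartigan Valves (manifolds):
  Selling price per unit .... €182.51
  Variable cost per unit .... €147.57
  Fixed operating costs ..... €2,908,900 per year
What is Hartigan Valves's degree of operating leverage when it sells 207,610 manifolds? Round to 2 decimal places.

1.67

At 207,610 units, contribution = 207,610 × €34.94 = €7,253,893.40.
Subtracting fixed costs: EBIT = €7,253,893.40 − €2,908,900 = €4,344,993.40.
DOL = contribution ÷ EBIT = €7,253,893.40 ÷ €4,344,993.40 = 1.6695.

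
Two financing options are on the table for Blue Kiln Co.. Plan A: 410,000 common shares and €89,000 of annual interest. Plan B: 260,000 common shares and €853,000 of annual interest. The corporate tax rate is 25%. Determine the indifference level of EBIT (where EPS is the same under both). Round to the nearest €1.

€2,177,267

Set EPS_A = EPS_B: (EBIT − €89,000)(1 − 0.25) ÷ 410,000 = (EBIT − €853,000)(1 − 0.25) ÷ 260,000.
Cancelling (1 − t) and cross-multiplying: 260,000·(EBIT − 89,000) = 410,000·(EBIT − 853,000).
Solving, EBIT = (853,000·410,000 − 89,000·260,000) / (410,000 − 260,000) = 326,590,000,000 / 150,000 = 2,177,266.67.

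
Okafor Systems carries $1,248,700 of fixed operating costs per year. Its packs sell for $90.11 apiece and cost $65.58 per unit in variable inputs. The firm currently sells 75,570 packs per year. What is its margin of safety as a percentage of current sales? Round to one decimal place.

32.6%

Unit CM = price − variable cost = $90.11 − $65.58 = $24.53. Break-even units = $1,248,700 ÷ $24.53 = 50,905.01; break-even revenue = 50,905.01 × $90.11 = $4,587,050.84.
Actual sales revenue = 75,570 × $90.11 = $6,809,612.70.
Margin of safety = ($6,809,612.70 − $4,587,050.84) ÷ $6,809,612.70 = 32.6%.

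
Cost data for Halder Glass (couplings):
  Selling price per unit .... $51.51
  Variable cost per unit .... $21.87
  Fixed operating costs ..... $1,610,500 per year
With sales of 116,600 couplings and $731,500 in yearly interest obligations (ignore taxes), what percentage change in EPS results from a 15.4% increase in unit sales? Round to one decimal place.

+47.8%

Contribution at this volume is 116,600 × $29.64 = $3,456,024.00.
Operating income = contribution − fixed costs = $3,456,024.00 − $1,610,500 = $1,845,524.00.
Interest = $731,500.00, so EBIT − I = $1,114,024.00.
Degree of combined leverage = contribution ÷ (EBIT − I) = $3,456,024.00 ÷ $1,114,024.00 = 3.1023.
%ΔEPS = DCL × %ΔSales = 3.1023 × +15.4% = +47.8%.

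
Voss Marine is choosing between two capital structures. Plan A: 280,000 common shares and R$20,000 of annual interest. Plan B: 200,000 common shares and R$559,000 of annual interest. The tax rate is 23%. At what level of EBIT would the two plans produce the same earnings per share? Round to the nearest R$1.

R$1,906,500

Set EPS_A = EPS_B: (EBIT − R$20,000)(1 − 0.23) ÷ 280,000 = (EBIT − R$559,000)(1 − 0.23) ÷ 200,000.
The (1 − t) factor cancels: (EBIT − 20,000) × 200,000 = (EBIT − 559,000) × 280,000.
Solving, EBIT = (559,000·280,000 − 20,000·200,000) / (280,000 − 200,000) = 152,520,000,000 / 80,000 = 1,906,500.00.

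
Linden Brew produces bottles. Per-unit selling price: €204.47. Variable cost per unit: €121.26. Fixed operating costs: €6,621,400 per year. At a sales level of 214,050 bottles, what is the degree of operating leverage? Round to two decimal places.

Contribution at this volume is 214,050 × €83.21 = €17,811,100.50.
EBIT = €17,811,100.50 − €6,621,400 = €11,189,700.50.
DOL = contribution ÷ EBIT = €17,811,100.50 ÷ €11,189,700.50 = 1.5917.

1.59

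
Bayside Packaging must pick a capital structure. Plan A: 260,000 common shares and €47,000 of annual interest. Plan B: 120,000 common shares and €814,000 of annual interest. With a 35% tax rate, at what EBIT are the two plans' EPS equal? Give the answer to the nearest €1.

€1,471,429

Set EPS_A = EPS_B: (EBIT − €47,000)(1 − 0.35) ÷ 260,000 = (EBIT − €814,000)(1 − 0.35) ÷ 120,000.
Cancelling (1 − t) and cross-multiplying: 120,000·(EBIT − 47,000) = 260,000·(EBIT − 814,000).
Solving, EBIT = (814,000·260,000 − 47,000·120,000) / (260,000 − 120,000) = 206,000,000,000 / 140,000 = 1,471,428.57.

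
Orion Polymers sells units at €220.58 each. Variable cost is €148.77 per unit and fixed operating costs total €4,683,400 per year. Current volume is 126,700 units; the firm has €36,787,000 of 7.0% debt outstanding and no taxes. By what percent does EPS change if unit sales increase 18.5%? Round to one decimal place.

Total contribution margin = 126,700 × €71.81 = €9,098,327.00.
Subtracting fixed costs: EBIT = €9,098,327.00 − €4,683,400 = €4,414,927.00.
After interest of €2,575,090.00, pre-tax earnings = €1,839,837.00.
Degree of combined leverage = contribution ÷ (EBIT − I) = €9,098,327.00 ÷ €1,839,837.00 = 4.9452.
%ΔEPS = DCL × %ΔSales = 4.9452 × +18.5% = +91.5%.

+91.5%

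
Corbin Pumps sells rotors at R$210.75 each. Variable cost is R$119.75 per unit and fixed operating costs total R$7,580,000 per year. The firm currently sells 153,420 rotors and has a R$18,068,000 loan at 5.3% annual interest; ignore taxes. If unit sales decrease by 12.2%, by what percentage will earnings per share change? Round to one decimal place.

-31.4%

At 153,420 units, contribution = 153,420 × R$91.00 = R$13,961,220.00.
Operating income = contribution − fixed costs = R$13,961,220.00 − R$7,580,000 = R$6,381,220.00.
After interest of R$957,604.00, pre-tax earnings = R$5,423,616.00.
DCL = total CM / (EBIT − I) = R$13,961,220.00 / R$5,423,616.00 = 2.5742.
EPS therefore changes by 2.5742 × (-12.2%) = -31.4%.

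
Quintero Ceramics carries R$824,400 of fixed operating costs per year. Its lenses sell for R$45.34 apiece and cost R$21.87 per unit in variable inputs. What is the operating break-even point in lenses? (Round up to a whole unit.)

Unit CM = price − variable cost = R$45.34 − R$21.87 = R$23.47.
Break-even Q = R$824,400 / R$23.47 = 35,125.69 → 35,126 lenses.

35,126 lenses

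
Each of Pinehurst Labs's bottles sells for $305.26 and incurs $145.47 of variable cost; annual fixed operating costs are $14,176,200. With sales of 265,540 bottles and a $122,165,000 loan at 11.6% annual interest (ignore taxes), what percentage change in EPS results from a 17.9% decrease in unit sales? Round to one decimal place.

At 265,540 units, contribution = 265,540 × $159.79 = $42,430,636.60.
Subtracting fixed costs: EBIT = $42,430,636.60 − $14,176,200 = $28,254,436.60.
Interest = $14,171,140.00, so EBIT − I = $14,083,296.60.
DCL = total CM / (EBIT − I) = $42,430,636.60 / $14,083,296.60 = 3.0128.
EPS therefore changes by 3.0128 × (-17.9%) = -53.9%.

-53.9%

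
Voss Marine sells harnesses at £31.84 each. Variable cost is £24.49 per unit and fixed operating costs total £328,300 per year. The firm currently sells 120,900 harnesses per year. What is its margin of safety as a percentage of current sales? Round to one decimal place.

Each unit contributes £31.84 − £24.49 = £7.35. Break-even units = £328,300 ÷ £7.35 = 44,666.67; break-even revenue = 44,666.67 × £31.84 = £1,422,186.67.
Current sales = 120,900 × £31.84 = £3,849,456.00.
Margin of safety = (£3,849,456.00 − £1,422,186.67) ÷ £3,849,456.00 = 63.1%.

63.1%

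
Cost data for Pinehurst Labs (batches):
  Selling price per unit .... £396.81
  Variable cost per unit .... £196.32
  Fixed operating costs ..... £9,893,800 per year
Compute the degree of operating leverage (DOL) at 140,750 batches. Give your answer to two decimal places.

At 140,750 units, contribution = 140,750 × £200.49 = £28,218,967.50.
EBIT = £28,218,967.50 − £9,893,800 = £18,325,167.50.
DOL = contribution ÷ EBIT = £28,218,967.50 ÷ £18,325,167.50 = 1.5399.

1.54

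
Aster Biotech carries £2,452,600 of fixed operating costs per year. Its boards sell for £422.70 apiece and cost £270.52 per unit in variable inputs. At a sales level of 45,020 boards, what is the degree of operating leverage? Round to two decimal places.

Total contribution margin = 45,020 × £152.18 = £6,851,143.60.
Operating income = contribution − fixed costs = £6,851,143.60 − £2,452,600 = £4,398,543.60.
Degree of operating leverage = £6,851,143.60 / £4,398,543.60 = 1.5576.

1.56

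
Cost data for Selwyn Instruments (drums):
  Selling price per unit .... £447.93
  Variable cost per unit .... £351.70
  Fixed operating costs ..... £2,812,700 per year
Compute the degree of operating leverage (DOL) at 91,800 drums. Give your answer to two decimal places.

Total contribution margin = 91,800 × £96.23 = £8,833,914.00.
Operating income = contribution − fixed costs = £8,833,914.00 − £2,812,700 = £6,021,214.00.
DOL = contribution ÷ EBIT = £8,833,914.00 ÷ £6,021,214.00 = 1.4671.

1.47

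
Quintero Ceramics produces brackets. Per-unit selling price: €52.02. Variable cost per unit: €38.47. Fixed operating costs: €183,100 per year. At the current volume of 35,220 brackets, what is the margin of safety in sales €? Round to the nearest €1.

€1,129,203

Contribution margin per unit = €52.02 − €38.47 = €13.55. Break-even units = €183,100 ÷ €13.55 = 13,512.92; break-even revenue = 13,512.92 × €52.02 = €702,941.85.
Current sales = 35,220 × €52.02 = €1,832,144.40.
Margin of safety = €1,832,144.40 − €702,941.85 = €1,129,203.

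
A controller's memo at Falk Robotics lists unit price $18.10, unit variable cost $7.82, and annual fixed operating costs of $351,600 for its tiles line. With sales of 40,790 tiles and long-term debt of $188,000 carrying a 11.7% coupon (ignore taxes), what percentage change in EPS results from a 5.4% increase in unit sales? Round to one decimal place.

+49.5%

Contribution at this volume is 40,790 × $10.28 = $419,321.20.
EBIT = $419,321.20 − $351,600 = $67,721.20.
After interest of $21,996.00, pre-tax earnings = $45,725.20.
DCL = total CM / (EBIT − I) = $419,321.20 / $45,725.20 = 9.1705.
%ΔEPS = DCL × %ΔSales = 9.1705 × +5.4% = +49.5%.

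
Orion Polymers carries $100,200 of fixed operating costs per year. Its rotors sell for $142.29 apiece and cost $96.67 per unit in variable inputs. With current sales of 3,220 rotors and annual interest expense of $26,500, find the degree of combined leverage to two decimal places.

At 3,220 units, contribution = 3,220 × $45.62 = $146,896.40.
Subtracting fixed costs: EBIT = $146,896.40 − $100,200 = $46,696.40. Interest = $26,500.00, so EBIT − I = $20,196.40.
Degree of total leverage = total CM / (EBIT − interest) = $146,896.40 / $20,196.40 = 7.2734.

7.27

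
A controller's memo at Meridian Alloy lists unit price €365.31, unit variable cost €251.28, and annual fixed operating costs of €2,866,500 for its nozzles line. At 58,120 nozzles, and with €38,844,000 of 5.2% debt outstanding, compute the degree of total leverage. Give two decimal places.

3.81

Total contribution margin = 58,120 × €114.03 = €6,627,423.60.
Operating income = contribution − fixed costs = €6,627,423.60 − €2,866,500 = €3,760,923.60. Interest = €2,019,888.00.
DOL = €6,627,423.60 ÷ €3,760,923.60 = 1.7622; DFL = €3,760,923.60 ÷ €1,741,035.60 = 2.1602.
DCL = DOL × DFL = 1.7622 × 2.1602 = 3.8067.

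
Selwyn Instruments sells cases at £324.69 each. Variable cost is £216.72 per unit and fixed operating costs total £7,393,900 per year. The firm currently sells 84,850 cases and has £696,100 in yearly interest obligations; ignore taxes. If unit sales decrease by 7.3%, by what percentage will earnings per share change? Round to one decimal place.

Contribution at this volume is 84,850 × £107.97 = £9,161,254.50.
Operating income = contribution − fixed costs = £9,161,254.50 − £7,393,900 = £1,767,354.50.
Interest = £696,100.00, so EBIT − I = £1,071,254.50.
Degree of combined leverage = contribution ÷ (EBIT − I) = £9,161,254.50 ÷ £1,071,254.50 = 8.5519.
%ΔEPS = DCL × %ΔSales = 8.5519 × -7.3% = -62.4%.

-62.4%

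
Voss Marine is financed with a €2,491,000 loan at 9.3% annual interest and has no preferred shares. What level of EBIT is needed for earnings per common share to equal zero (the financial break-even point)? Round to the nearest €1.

Annual interest = 9.3% × €2,491,000 = €231,663.00.
With no preferred dividends, EPS = 0 when EBIT exactly covers interest, so the financial break-even EBIT is €231,663.00.

€231,663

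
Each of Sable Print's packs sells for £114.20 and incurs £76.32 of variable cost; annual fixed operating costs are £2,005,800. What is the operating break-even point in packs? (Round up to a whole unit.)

Contribution margin per unit = £114.20 − £76.32 = £37.88.
Break-even volume = fixed costs ÷ CM per unit = £2,005,800 ÷ £37.88 = 52,951.43, so 52,952 packs.

52,952 packs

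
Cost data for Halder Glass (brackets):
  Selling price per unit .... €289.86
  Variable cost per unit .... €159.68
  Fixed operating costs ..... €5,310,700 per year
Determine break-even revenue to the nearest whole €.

€11,824,854

CM per unit = €289.86 − €159.68 = €130.18; CM ratio = €130.18 / €289.86 = 0.4491.
Break-even sales = FC ÷ CM ratio = €5,310,700 × €289.86 / €130.18 = €11,824,854.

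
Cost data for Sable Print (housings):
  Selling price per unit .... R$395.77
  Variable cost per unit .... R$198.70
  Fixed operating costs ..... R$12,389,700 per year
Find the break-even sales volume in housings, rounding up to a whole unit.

62,870 housings

Contribution margin per unit = R$395.77 − R$198.70 = R$197.07.
Units to break even: R$12,389,700 ÷ R$197.07 = 62,869.54, rounded up to 62,870.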